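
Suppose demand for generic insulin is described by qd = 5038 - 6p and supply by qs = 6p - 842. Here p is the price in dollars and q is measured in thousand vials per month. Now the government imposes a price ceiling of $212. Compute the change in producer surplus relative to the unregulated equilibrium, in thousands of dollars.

-351392

Without the control the market clears where 5038 - 6p = 6p - 842, i.e. p* = 490 and q* = 2098.
Since 212 < 490, the ceiling is binding.
At p = 212: qd = 5038 - 6·212 = 3766 and qs = 6·212 - 842 = 430.
Producer surplus without the control is ½ · (490 - 421/3) · 2098 = 1100401/3.
With the ceiling, producers sell 430 units at 212, so PS = ½ · (212 - 421/3) · 430 = 46225/3.
Change in producer surplus = 46225/3 - 1100401/3 = -351392.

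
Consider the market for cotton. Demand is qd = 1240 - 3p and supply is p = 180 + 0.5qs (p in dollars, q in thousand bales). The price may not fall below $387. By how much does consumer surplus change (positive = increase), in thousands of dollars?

Rearranging supply gives qs = 2p - 360. Without the control the market clears where 1240 - 3p = 2p - 360, i.e. p* = 320 and q* = 280.
The floor of 387 is above the equilibrium price 320, so it binds.
At p = 387: qd = 1240 - 3·387 = 79 and qs = 2·387 - 360 = 414.
Consumer surplus without the control is ½ · (1240/3 - 320) · 280 = 39200/3.
With the floor, consumers buy 79 units at 387, so CS = ½ · (1240/3 - 387) · 79 = 6241/6.
Change in consumer surplus = 6241/6 - 39200/3 = -12026.5.

-12026.5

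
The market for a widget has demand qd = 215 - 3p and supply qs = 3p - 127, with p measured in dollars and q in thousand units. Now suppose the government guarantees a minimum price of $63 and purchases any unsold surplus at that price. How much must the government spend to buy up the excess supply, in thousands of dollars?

Without the control the market clears where 215 - 3p = 3p - 127, i.e. p* = 57 and q* = 44.
Since 63 > 57, the floor is binding.
At p = 63: qd = 215 - 3·63 = 26 and qs = 3·63 - 127 = 62.
Surplus = qs - qd = 36.
Government expenditure = surplus × support price = 36 × 63 = 2268.

2268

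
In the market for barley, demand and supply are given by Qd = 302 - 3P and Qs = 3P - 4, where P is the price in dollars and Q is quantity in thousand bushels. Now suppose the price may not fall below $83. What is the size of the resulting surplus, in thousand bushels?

192

In a free market, 302 - 3P = 3P - 4 gives the equilibrium P* = 51, Q* = 149.
Because the floor (83) lies above the market-clearing price, it is binding.
At P = 83: Qd = 302 - 3·83 = 53 and Qs = 3·83 - 4 = 245.
Surplus = Qs - Qd = 245 - 53 = 192.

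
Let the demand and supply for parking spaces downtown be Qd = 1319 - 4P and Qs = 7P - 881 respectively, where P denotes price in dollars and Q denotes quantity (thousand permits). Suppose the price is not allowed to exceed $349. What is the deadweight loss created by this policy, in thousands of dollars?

0

Setting quantity demanded equal to quantity supplied, 1319 - 4P = 7P - 881, gives P* = 200 and Q* = 519.
Since 349 is above P* = 200, the ceiling does not bind and the free-market outcome prevails.
Since the control does not bind, no trades are prevented and deadweight loss is zero.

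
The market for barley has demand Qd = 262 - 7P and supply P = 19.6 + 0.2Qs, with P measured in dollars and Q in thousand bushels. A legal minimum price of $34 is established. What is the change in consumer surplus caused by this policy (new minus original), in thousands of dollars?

-152

Rearranging supply gives Qs = 5P - 98. Setting quantity demanded equal to quantity supplied, 262 - 7P = 5P - 98, gives P* = 30 and Q* = 52.
The floor of 34 is above the equilibrium price 30, so it binds.
At P = 34: Qd = 262 - 7·34 = 24 and Qs = 5·34 - 98 = 72.
Consumer surplus without the control is ½ · (262/7 - 30) · 52 = 1352/7.
With the floor, consumers buy 24 units at 34, so CS = ½ · (262/7 - 34) · 24 = 288/7.
Change in consumer surplus = 288/7 - 1352/7 = -152.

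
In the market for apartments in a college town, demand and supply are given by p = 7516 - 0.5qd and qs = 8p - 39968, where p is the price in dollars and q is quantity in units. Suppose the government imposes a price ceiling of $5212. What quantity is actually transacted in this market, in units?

1728

Rearranging demand gives qd = 15032 - 2p. Setting quantity demanded equal to quantity supplied, 15032 - 2p = 8p - 39968, gives p* = 5500 and q* = 4032.
Since 5212 < 5500, the ceiling is binding.
At p = 5212: qd = 15032 - 2·5212 = 4608 and qs = 8·5212 - 39968 = 1728.
The quantity actually transacted is the short side, supply: 1728.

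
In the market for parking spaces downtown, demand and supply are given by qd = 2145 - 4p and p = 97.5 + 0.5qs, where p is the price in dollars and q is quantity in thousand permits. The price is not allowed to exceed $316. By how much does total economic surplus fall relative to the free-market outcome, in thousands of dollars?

8214

Rearranging supply gives qs = 2p - 195. Equilibrium: 2145 - 4p = 2p - 195, so 2340 = 6p and p* = 390, q* = 585.
Because the ceiling (316) lies below the market-clearing price, it is binding.
At p = 316: qd = 2145 - 4·316 = 881 and qs = 2·316 - 195 = 437.
Quantity traded falls to 437. At q = 437 the demand price is (2145 - 437)/4 = 427 and the supply price is (195 + 437)/2 = 316.
Deadweight loss = ½ · (427 - 316) · (585 - 437) = ½ · 111 · 148 = 8214.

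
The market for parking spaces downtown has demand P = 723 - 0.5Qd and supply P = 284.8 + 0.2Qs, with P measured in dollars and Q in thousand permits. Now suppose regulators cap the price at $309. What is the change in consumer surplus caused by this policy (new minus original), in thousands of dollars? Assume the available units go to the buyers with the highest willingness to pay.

Rearranging demand gives Qd = 1446 - 2P; rearranging supply gives Qs = 5P - 1424. Equilibrium: 1446 - 2P = 5P - 1424, so 2870 = 7P and P* = 410, Q* = 626.
Since 309 < 410, the ceiling is binding.
At P = 309: Qd = 1446 - 2·309 = 828 and Qs = 5·309 - 1424 = 121.
Consumer surplus without the control is ½ · (723 - 410) · 626 = 97969.
With the ceiling, 121 units are sold at 309 (assume they go to the highest-value buyers). The demand price at Q = 121 is 662.5, so CS = ½ · [(723 - 309) + (662.5 - 309)] · 121 = 46433.75.
Change in consumer surplus = 46433.75 - 97969 = -51535.25.

-51535.25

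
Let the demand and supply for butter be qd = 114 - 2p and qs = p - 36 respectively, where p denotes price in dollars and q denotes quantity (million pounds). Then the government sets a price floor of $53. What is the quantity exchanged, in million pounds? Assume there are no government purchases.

Equilibrium: 114 - 2p = p - 36, so 150 = 3p and p* = 50, q* = 14.
Because the floor (53) lies above the market-clearing price, it is binding.
At p = 53: qd = 114 - 2·53 = 8 and qs = 53 - 36 = 17.
The quantity actually transacted is the short side, demand: 8.

8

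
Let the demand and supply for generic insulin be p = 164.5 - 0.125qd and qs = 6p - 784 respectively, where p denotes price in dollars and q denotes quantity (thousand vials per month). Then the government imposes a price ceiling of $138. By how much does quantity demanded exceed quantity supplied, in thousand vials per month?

Rearranging demand gives qd = 1316 - 8p. Without the control the market clears where 1316 - 8p = 6p - 784, i.e. p* = 150 and q* = 116.
The ceiling of 138 is below the equilibrium price 150, so it binds.
At p = 138: qd = 1316 - 8·138 = 212 and qs = 6·138 - 784 = 44.
Shortage = qd - qs = 212 - 44 = 168.

168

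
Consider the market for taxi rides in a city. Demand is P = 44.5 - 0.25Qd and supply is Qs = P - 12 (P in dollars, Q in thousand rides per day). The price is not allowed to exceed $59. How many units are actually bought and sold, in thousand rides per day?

Rearranging demand gives Qd = 178 - 4P. Equilibrium: 178 - 4P = P - 12, so 190 = 5P and P* = 38, Q* = 26.
The ceiling of 59 is above the equilibrium price 38, so it is not binding; the market clears at P* = 38, Q* = 26.

26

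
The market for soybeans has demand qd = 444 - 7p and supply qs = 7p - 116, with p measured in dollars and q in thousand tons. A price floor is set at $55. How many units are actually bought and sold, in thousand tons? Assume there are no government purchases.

59

Setting quantity demanded equal to quantity supplied, 444 - 7p = 7p - 116, gives p* = 40 and q* = 164.
Because the floor (55) lies above the market-clearing price, it is binding.
At p = 55: qd = 444 - 7·55 = 59 and qs = 7·55 - 116 = 269.
The quantity actually transacted is the short side, demand: 59.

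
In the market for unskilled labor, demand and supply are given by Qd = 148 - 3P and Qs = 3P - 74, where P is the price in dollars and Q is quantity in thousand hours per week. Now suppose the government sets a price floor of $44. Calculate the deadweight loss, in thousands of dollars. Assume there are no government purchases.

Equilibrium: 148 - 3P = 3P - 74, so 222 = 6P and P* = 37, Q* = 37.
Since 44 > 37, the floor is binding.
At P = 44: Qd = 148 - 3·44 = 16 and Qs = 3·44 - 74 = 58.
Quantity traded falls to 16. At Q = 16 the demand price is (148 - 16)/3 = 44 and the supply price is (74 + 16)/3 = 30.
Deadweight loss = ½ · (44 - 30) · (37 - 16) = ½ · 14 · 21 = 147.

147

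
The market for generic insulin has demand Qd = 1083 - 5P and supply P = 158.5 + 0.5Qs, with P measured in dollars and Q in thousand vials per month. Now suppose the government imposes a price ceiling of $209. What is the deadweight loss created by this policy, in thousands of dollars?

0

Rearranging supply gives Qs = 2P - 317. Without the control the market clears where 1083 - 5P = 2P - 317, i.e. P* = 200 and Q* = 83.
Since 209 is above P* = 200, the ceiling does not bind and the free-market outcome prevails.
Since the control does not bind, no trades are prevented and deadweight loss is zero.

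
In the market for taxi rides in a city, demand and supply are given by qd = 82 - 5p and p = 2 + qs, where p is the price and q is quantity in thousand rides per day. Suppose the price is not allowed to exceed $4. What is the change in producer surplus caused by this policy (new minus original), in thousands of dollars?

-70

Rearranging supply gives qs = p - 2. Setting quantity demanded equal to quantity supplied, 82 - 5p = p - 2, gives p* = 14 and q* = 12.
Since 4 < 14, the ceiling is binding.
At p = 4: qd = 82 - 5·4 = 62 and qs = 4 - 2 = 2.
Producer surplus without the control is ½ · (14 - 2) · 12 = 72.
With the ceiling, producers sell 2 units at 4, so PS = ½ · (4 - 2) · 2 = 2.
Change in producer surplus = 2 - 72 = -70.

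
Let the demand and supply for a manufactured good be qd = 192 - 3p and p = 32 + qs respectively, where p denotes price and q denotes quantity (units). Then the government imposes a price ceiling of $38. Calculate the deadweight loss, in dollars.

216

Rearranging supply gives qs = p - 32. Setting quantity demanded equal to quantity supplied, 192 - 3p = p - 32, gives p* = 56 and q* = 24.
Since 38 < 56, the ceiling is binding.
At p = 38: qd = 192 - 3·38 = 78 and qs = 38 - 32 = 6.
Quantity traded falls to 6. At q = 6 the demand price is (192 - 6)/3 = 62 and the supply price is 32 + 6 = 38.
Deadweight loss = ½ · (62 - 38) · (24 - 6) = ½ · 24 · 18 = 216.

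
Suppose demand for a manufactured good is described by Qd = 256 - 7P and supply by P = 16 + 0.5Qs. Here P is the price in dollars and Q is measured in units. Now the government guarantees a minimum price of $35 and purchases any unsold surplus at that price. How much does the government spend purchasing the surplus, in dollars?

Rearranging supply gives Qs = 2P - 32. In a free market, 256 - 7P = 2P - 32 gives the equilibrium P* = 32, Q* = 32.
Since 35 > 32, the floor is binding.
At P = 35: Qd = 256 - 7·35 = 11 and Qs = 2·35 - 32 = 38.
Surplus = Qs - Qd = 27.
Government expenditure = surplus × support price = 27 × 35 = 945.

945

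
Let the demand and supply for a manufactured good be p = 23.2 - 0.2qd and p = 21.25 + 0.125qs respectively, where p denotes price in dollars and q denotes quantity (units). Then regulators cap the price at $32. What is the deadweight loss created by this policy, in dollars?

0

Rearranging demand gives qd = 116 - 5p; rearranging supply gives qs = 8p - 170. Without the control the market clears where 116 - 5p = 8p - 170, i.e. p* = 22 and q* = 6.
Since 32 is above p* = 22, the ceiling does not bind and the free-market outcome prevails.
Since the control does not bind, no trades are prevented and deadweight loss is zero.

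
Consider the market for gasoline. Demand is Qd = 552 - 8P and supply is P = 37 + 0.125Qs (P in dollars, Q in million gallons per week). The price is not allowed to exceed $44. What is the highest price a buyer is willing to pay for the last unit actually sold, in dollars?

62

Rearranging supply gives Qs = 8P - 296. In a free market, 552 - 8P = 8P - 296 gives the equilibrium P* = 53, Q* = 128.
The ceiling of 44 is below the equilibrium price 53, so it binds.
At P = 44: Qd = 552 - 8·44 = 200 and Qs = 8·44 - 296 = 56.
Only 56 units reach the market. On the demand curve, the marginal buyer's willingness to pay at Q = 56 is (552 - 56)/8 = 62.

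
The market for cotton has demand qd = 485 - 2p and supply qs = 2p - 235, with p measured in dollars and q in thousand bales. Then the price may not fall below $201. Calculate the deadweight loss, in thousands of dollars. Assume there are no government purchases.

882

Setting quantity demanded equal to quantity supplied, 485 - 2p = 2p - 235, gives p* = 180 and q* = 125.
Because the floor (201) lies above the market-clearing price, it is binding.
At p = 201: qd = 485 - 2·201 = 83 and qs = 2·201 - 235 = 167.
Quantity traded falls to 83. At q = 83 the demand price is (485 - 83)/2 = 201 and the supply price is (235 + 83)/2 = 159.
Deadweight loss = ½ · (201 - 159) · (125 - 83) = ½ · 42 · 42 = 882.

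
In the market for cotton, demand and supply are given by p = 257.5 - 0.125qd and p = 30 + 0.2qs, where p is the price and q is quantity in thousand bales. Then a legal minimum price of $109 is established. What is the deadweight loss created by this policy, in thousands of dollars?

0

Rearranging demand gives qd = 2060 - 8p; rearranging supply gives qs = 5p - 150. Setting quantity demanded equal to quantity supplied, 2060 - 8p = 5p - 150, gives p* = 170 and q* = 700.
Since 109 is below p* = 170, the floor does not bind and the free-market outcome prevails.
Since the control does not bind, no trades are prevented and deadweight loss is zero.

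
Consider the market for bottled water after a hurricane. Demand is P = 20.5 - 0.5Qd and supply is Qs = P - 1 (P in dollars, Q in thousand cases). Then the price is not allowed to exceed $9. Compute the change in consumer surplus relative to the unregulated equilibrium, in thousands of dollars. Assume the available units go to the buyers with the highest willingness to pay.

33.75

Rearranging demand gives Qd = 41 - 2P. Setting quantity demanded equal to quantity supplied, 41 - 2P = P - 1, gives P* = 14 and Q* = 13.
The ceiling of 9 is below the equilibrium price 14, so it binds.
At P = 9: Qd = 41 - 2·9 = 23 and Qs = 9 - 1 = 8.
Consumer surplus without the control is ½ · (20.5 - 14) · 13 = 42.25.
With the ceiling, 8 units are sold at 9 (assume they go to the highest-value buyers). The demand price at Q = 8 is 16.5, so CS = ½ · [(20.5 - 9) + (16.5 - 9)] · 8 = 76.
Change in consumer surplus = 76 - 42.25 = 33.75.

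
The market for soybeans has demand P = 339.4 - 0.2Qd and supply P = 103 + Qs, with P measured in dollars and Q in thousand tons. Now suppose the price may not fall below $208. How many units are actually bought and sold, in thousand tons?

197

Rearranging demand gives Qd = 1697 - 5P; rearranging supply gives Qs = P - 103. Without the control the market clears where 1697 - 5P = P - 103, i.e. P* = 300 and Q* = 197.
The floor of 208 is below the equilibrium price 300, so it is not binding; the market clears at P* = 300, Q* = 197.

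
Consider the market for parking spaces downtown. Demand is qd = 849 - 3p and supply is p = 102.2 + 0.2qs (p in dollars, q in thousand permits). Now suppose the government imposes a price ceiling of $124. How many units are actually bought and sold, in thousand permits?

Rearranging supply gives qs = 5p - 511. Without the control the market clears where 849 - 3p = 5p - 511, i.e. p* = 170 and q* = 339.
Since 124 < 170, the ceiling is binding.
At p = 124: qd = 849 - 3·124 = 477 and qs = 5·124 - 511 = 109.
The quantity actually transacted is the short side, supply: 109.

109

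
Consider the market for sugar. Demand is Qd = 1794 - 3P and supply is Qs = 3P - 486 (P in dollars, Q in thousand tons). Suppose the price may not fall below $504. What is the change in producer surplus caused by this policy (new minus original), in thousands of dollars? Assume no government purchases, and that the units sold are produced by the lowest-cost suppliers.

11904

Equilibrium: 1794 - 3P = 3P - 486, so 2280 = 6P and P* = 380, Q* = 654.
Since 504 > 380, the floor is binding.
At P = 504: Qd = 1794 - 3·504 = 282 and Qs = 3·504 - 486 = 1026.
Producer surplus without the control is ½ · (380 - 162) · 654 = 71286.
With the floor, 282 units are sold at 504. The supply price at Q = 282 is 256, so PS = ½ · [(504 - 162) + (504 - 256)] · 282 = 83190.
Change in producer surplus = 83190 - 71286 = 11904.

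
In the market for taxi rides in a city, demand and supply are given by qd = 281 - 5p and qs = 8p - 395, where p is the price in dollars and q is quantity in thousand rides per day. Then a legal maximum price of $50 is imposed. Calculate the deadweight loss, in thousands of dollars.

41.6

Without the control the market clears where 281 - 5p = 8p - 395, i.e. p* = 52 and q* = 21.
Because the ceiling (50) lies below the market-clearing price, it is binding.
At p = 50: qd = 281 - 5·50 = 31 and qs = 8·50 - 395 = 5.
Quantity traded falls to 5. At q = 5 the demand price is (281 - 5)/5 = 55.2 and the supply price is (395 + 5)/8 = 50.
Deadweight loss = ½ · (55.2 - 50) · (21 - 5) = ½ · 5.2 · 16 = 41.6.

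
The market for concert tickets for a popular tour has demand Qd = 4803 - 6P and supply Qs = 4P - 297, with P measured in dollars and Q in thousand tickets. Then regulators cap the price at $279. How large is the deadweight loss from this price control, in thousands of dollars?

177870

In a free market, 4803 - 6P = 4P - 297 gives the equilibrium P* = 510, Q* = 1743.
Because the ceiling (279) lies below the market-clearing price, it is binding.
At P = 279: Qd = 4803 - 6·279 = 3129 and Qs = 4·279 - 297 = 819.
Quantity traded falls to 819. At Q = 819 the demand price is (4803 - 819)/6 = 664 and the supply price is (297 + 819)/4 = 279.
Deadweight loss = ½ · (664 - 279) · (1743 - 819) = ½ · 385 · 924 = 177870.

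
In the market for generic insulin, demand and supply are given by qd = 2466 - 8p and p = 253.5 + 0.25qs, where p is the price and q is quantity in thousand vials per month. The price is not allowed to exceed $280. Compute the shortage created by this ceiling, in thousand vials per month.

120

Rearranging supply gives qs = 4p - 1014. In a free market, 2466 - 8p = 4p - 1014 gives the equilibrium p* = 290, q* = 146.
The ceiling of 280 is below the equilibrium price 290, so it binds.
At p = 280: qd = 2466 - 8·280 = 226 and qs = 4·280 - 1014 = 106.
Shortage = qd - qs = 226 - 106 = 120.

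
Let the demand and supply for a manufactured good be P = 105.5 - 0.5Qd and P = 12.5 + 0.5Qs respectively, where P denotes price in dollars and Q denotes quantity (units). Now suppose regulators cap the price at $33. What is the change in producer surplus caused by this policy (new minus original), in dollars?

Rearranging demand gives Qd = 211 - 2P; rearranging supply gives Qs = 2P - 25. Without the control the market clears where 211 - 2P = 2P - 25, i.e. P* = 59 and Q* = 93.
Because the ceiling (33) lies below the market-clearing price, it is binding.
At P = 33: Qd = 211 - 2·33 = 145 and Qs = 2·33 - 25 = 41.
Producer surplus without the control is ½ · (59 - 12.5) · 93 = 2162.25.
With the ceiling, producers sell 41 units at 33, so PS = ½ · (33 - 12.5) · 41 = 420.25.
Change in producer surplus = 420.25 - 2162.25 = -1742.

-1742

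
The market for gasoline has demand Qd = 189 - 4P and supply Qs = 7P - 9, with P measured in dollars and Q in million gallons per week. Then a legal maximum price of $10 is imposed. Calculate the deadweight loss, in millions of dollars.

616

Setting quantity demanded equal to quantity supplied, 189 - 4P = 7P - 9, gives P* = 18 and Q* = 117.
Since 10 < 18, the ceiling is binding.
At P = 10: Qd = 189 - 4·10 = 149 and Qs = 7·10 - 9 = 61.
Quantity traded falls to 61. At Q = 61 the demand price is (189 - 61)/4 = 32 and the supply price is (9 + 61)/7 = 10.
Deadweight loss = ½ · (32 - 10) · (117 - 61) = ½ · 22 · 56 = 616.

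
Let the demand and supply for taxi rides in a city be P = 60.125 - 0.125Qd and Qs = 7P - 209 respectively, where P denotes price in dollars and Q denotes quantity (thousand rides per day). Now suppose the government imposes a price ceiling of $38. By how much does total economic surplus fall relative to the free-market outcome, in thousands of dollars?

420

Rearranging demand gives Qd = 481 - 8P. Equilibrium: 481 - 8P = 7P - 209, so 690 = 15P and P* = 46, Q* = 113.
Since 38 < 46, the ceiling is binding.
At P = 38: Qd = 481 - 8·38 = 177 and Qs = 7·38 - 209 = 57.
Quantity traded falls to 57. At Q = 57 the demand price is (481 - 57)/8 = 53 and the supply price is (209 + 57)/7 = 38.
Deadweight loss = ½ · (53 - 38) · (113 - 57) = ½ · 15 · 56 = 420.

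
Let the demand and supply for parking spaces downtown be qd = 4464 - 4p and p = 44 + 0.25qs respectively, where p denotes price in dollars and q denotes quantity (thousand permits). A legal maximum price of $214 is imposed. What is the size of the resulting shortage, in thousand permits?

Rearranging supply gives qs = 4p - 176. In a free market, 4464 - 4p = 4p - 176 gives the equilibrium p* = 580, q* = 2144.
Since 214 < 580, the ceiling is binding.
At p = 214: qd = 4464 - 4·214 = 3608 and qs = 4·214 - 176 = 680.
Shortage = qd - qs = 3608 - 680 = 2928.

2928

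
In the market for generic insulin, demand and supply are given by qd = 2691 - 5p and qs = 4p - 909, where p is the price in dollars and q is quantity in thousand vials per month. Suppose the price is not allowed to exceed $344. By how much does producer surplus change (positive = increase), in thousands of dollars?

-32424

In a free market, 2691 - 5p = 4p - 909 gives the equilibrium p* = 400, q* = 691.
Because the ceiling (344) lies below the market-clearing price, it is binding.
At p = 344: qd = 2691 - 5·344 = 971 and qs = 4·344 - 909 = 467.
Producer surplus without the control is ½ · (400 - 227.25) · 691 = 59685.125.
With the ceiling, producers sell 467 units at 344, so PS = ½ · (344 - 227.25) · 467 = 27261.125.
Change in producer surplus = 27261.125 - 59685.125 = -32424.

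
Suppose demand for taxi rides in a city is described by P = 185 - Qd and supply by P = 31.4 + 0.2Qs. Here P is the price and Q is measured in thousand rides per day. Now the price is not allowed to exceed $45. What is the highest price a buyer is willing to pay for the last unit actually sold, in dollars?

117

Rearranging demand gives Qd = 185 - P; rearranging supply gives Qs = 5P - 157. Equilibrium: 185 - P = 5P - 157, so 342 = 6P and P* = 57, Q* = 128.
Because the ceiling (45) lies below the market-clearing price, it is binding.
At P = 45: Qd = 185 - 45 = 140 and Qs = 5·45 - 157 = 68.
Only 68 units reach the market. On the demand curve, the marginal buyer's willingness to pay at Q = 68 is (185 - 68) = 117.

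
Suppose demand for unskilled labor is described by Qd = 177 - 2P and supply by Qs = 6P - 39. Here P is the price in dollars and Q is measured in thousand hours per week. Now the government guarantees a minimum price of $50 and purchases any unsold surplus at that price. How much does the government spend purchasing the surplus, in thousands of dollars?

9200

Without the control the market clears where 177 - 2P = 6P - 39, i.e. P* = 27 and Q* = 123.
Since 50 > 27, the floor is binding.
At P = 50: Qd = 177 - 2·50 = 77 and Qs = 6·50 - 39 = 261.
Surplus = Qs - Qd = 184.
Government expenditure = surplus × support price = 184 × 50 = 9200.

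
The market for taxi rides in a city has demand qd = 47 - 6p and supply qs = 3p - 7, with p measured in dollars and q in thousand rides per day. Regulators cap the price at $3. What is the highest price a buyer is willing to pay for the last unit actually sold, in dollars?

Setting quantity demanded equal to quantity supplied, 47 - 6p = 3p - 7, gives p* = 6 and q* = 11.
Since 3 < 6, the ceiling is binding.
At p = 3: qd = 47 - 6·3 = 29 and qs = 3·3 - 7 = 2.
Only 2 units reach the market. On the demand curve, the marginal buyer's willingness to pay at q = 2 is (47 - 2)/6 = 7.5.

7.5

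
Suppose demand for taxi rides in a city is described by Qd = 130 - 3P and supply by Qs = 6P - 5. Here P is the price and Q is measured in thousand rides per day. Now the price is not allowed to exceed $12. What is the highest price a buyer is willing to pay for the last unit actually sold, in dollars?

21

In a free market, 130 - 3P = 6P - 5 gives the equilibrium P* = 15, Q* = 85.
Since 12 < 15, the ceiling is binding.
At P = 12: Qd = 130 - 3·12 = 94 and Qs = 6·12 - 5 = 67.
Only 67 units reach the market. On the demand curve, the marginal buyer's willingness to pay at Q = 67 is (130 - 67)/3 = 21.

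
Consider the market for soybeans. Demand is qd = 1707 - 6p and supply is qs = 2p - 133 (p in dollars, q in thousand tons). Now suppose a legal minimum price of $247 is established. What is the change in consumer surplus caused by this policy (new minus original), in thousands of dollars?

-4692

In a free market, 1707 - 6p = 2p - 133 gives the equilibrium p* = 230, q* = 327.
Because the floor (247) lies above the market-clearing price, it is binding.
At p = 247: qd = 1707 - 6·247 = 225 and qs = 2·247 - 133 = 361.
Consumer surplus without the control is ½ · (284.5 - 230) · 327 = 8910.75.
With the floor, consumers buy 225 units at 247, so CS = ½ · (284.5 - 247) · 225 = 4218.75.
Change in consumer surplus = 4218.75 - 8910.75 = -4692.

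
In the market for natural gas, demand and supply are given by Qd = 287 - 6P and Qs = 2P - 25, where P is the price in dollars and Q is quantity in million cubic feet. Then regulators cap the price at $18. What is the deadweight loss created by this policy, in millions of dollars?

Without the control the market clears where 287 - 6P = 2P - 25, i.e. P* = 39 and Q* = 53.
Since 18 < 39, the ceiling is binding.
At P = 18: Qd = 287 - 6·18 = 179 and Qs = 2·18 - 25 = 11.
Quantity traded falls to 11. At Q = 11 the demand price is (287 - 11)/6 = 46 and the supply price is (25 + 11)/2 = 18.
Deadweight loss = ½ · (46 - 18) · (53 - 11) = ½ · 28 · 42 = 588.

588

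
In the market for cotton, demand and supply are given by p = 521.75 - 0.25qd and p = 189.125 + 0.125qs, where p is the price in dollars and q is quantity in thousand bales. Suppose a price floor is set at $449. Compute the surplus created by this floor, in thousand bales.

1788

Rearranging demand gives qd = 2087 - 4p; rearranging supply gives qs = 8p - 1513. Without the control the market clears where 2087 - 4p = 8p - 1513, i.e. p* = 300 and q* = 887.
The floor of 449 is above the equilibrium price 300, so it binds.
At p = 449: qd = 2087 - 4·449 = 291 and qs = 8·449 - 1513 = 2079.
Surplus = qs - qd = 2079 - 291 = 1788.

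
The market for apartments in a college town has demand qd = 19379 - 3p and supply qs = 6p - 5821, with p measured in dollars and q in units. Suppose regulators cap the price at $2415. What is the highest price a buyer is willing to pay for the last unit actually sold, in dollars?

3570

Equilibrium: 19379 - 3p = 6p - 5821, so 25200 = 9p and p* = 2800, q* = 10979.
Because the ceiling (2415) lies below the market-clearing price, it is binding.
At p = 2415: qd = 19379 - 3·2415 = 12134 and qs = 6·2415 - 5821 = 8669.
Only 8669 units reach the market. On the demand curve, the marginal buyer's willingness to pay at q = 8669 is (19379 - 8669)/3 = 3570.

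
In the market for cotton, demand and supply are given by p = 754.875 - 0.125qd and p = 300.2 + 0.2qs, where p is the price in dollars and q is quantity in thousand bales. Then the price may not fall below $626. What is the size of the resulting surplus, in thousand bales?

598

Rearranging demand gives qd = 6039 - 8p; rearranging supply gives qs = 5p - 1501. In a free market, 6039 - 8p = 5p - 1501 gives the equilibrium p* = 580, q* = 1399.
Since 626 > 580, the floor is binding.
At p = 626: qd = 6039 - 8·626 = 1031 and qs = 5·626 - 1501 = 1629.
Surplus = qs - qd = 1629 - 1031 = 598.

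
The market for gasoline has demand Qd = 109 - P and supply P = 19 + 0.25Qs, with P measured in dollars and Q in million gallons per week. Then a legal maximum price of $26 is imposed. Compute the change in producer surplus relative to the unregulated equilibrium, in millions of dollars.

-550

Rearranging supply gives Qs = 4P - 76. In a free market, 109 - P = 4P - 76 gives the equilibrium P* = 37, Q* = 72.
The ceiling of 26 is below the equilibrium price 37, so it binds.
At P = 26: Qd = 109 - 26 = 83 and Qs = 4·26 - 76 = 28.
Producer surplus without the control is ½ · (37 - 19) · 72 = 648.
With the ceiling, producers sell 28 units at 26, so PS = ½ · (26 - 19) · 28 = 98.
Change in producer surplus = 98 - 648 = -550.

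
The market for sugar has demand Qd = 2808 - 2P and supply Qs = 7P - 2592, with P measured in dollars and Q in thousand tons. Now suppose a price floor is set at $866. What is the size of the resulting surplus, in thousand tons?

2394

Equilibrium: 2808 - 2P = 7P - 2592, so 5400 = 9P and P* = 600, Q* = 1608.
The floor of 866 is above the equilibrium price 600, so it binds.
At P = 866: Qd = 2808 - 2·866 = 1076 and Qs = 7·866 - 2592 = 3470.
Surplus = Qs - Qd = 3470 - 1076 = 2394.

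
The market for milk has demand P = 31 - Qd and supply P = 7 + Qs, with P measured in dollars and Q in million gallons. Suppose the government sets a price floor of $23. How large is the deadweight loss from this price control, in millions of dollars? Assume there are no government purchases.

Rearranging demand gives Qd = 31 - P; rearranging supply gives Qs = P - 7. In a free market, 31 - P = P - 7 gives the equilibrium P* = 19, Q* = 12.
The floor of 23 is above the equilibrium price 19, so it binds.
At P = 23: Qd = 31 - 23 = 8 and Qs = 23 - 7 = 16.
Quantity traded falls to 8. At Q = 8 the demand price is 31 - 8 = 23 and the supply price is 7 + 8 = 15.
Deadweight loss = ½ · (23 - 15) · (12 - 8) = ½ · 8 · 4 = 16.

16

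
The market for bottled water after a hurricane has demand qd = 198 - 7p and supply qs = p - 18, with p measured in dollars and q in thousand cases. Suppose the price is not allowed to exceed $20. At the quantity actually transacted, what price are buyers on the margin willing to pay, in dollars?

28

Without the control the market clears where 198 - 7p = p - 18, i.e. p* = 27 and q* = 9.
Since 20 < 27, the ceiling is binding.
At p = 20: qd = 198 - 7·20 = 58 and qs = 20 - 18 = 2.
Only 2 units reach the market. On the demand curve, the marginal buyer's willingness to pay at q = 2 is (198 - 2)/7 = 28.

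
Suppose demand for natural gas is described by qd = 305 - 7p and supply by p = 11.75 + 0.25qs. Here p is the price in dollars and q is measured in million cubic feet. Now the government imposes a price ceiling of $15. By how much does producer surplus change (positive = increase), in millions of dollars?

Rearranging supply gives qs = 4p - 47. In a free market, 305 - 7p = 4p - 47 gives the equilibrium p* = 32, q* = 81.
Since 15 < 32, the ceiling is binding.
At p = 15: qd = 305 - 7·15 = 200 and qs = 4·15 - 47 = 13.
Producer surplus without the control is ½ · (32 - 11.75) · 81 = 820.125.
With the ceiling, producers sell 13 units at 15, so PS = ½ · (15 - 11.75) · 13 = 21.125.
Change in producer surplus = 21.125 - 820.125 = -799.

-799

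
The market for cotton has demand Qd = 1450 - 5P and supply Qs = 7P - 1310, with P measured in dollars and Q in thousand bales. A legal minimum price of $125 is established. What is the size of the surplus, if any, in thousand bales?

Without the control the market clears where 1450 - 5P = 7P - 1310, i.e. P* = 230 and Q* = 300.
Since 125 is below P* = 230, the floor does not bind and the free-market outcome prevails.
Since the control does not bind, there is no surplus.

0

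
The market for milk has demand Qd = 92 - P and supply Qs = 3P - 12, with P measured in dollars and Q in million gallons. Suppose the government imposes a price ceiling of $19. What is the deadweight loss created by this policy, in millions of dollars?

Without the control the market clears where 92 - P = 3P - 12, i.e. P* = 26 and Q* = 66.
The ceiling of 19 is below the equilibrium price 26, so it binds.
At P = 19: Qd = 92 - 19 = 73 and Qs = 3·19 - 12 = 45.
Quantity traded falls to 45. At Q = 45 the demand price is 92 - 45 = 47 and the supply price is (12 + 45)/3 = 19.
Deadweight loss = ½ · (47 - 19) · (66 - 45) = ½ · 28 · 21 = 294.

294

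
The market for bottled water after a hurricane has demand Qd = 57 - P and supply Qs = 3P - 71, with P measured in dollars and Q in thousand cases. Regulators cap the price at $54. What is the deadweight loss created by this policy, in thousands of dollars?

0

Without the control the market clears where 57 - P = 3P - 71, i.e. P* = 32 and Q* = 25.
The ceiling of 54 is above the equilibrium price 32, so it is not binding; the market clears at P* = 32, Q* = 25.
Since the control does not bind, no trades are prevented and deadweight loss is zero.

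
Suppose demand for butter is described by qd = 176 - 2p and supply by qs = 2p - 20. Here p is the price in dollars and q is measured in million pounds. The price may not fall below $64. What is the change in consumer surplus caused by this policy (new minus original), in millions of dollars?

Without the control the market clears where 176 - 2p = 2p - 20, i.e. p* = 49 and q* = 78.
The floor of 64 is above the equilibrium price 49, so it binds.
At p = 64: qd = 176 - 2·64 = 48 and qs = 2·64 - 20 = 108.
Consumer surplus without the control is ½ · (88 - 49) · 78 = 1521.
With the floor, consumers buy 48 units at 64, so CS = ½ · (88 - 64) · 48 = 576.
Change in consumer surplus = 576 - 1521 = -945.

-945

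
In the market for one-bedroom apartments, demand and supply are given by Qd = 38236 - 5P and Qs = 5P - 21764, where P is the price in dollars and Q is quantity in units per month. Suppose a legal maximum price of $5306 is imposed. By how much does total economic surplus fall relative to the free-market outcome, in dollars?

Without the control the market clears where 38236 - 5P = 5P - 21764, i.e. P* = 6000 and Q* = 8236.
Since 5306 < 6000, the ceiling is binding.
At P = 5306: Qd = 38236 - 5·5306 = 11706 and Qs = 5·5306 - 21764 = 4766.
Quantity traded falls to 4766. At Q = 4766 the demand price is (38236 - 4766)/5 = 6694 and the supply price is (21764 + 4766)/5 = 5306.
Deadweight loss = ½ · (6694 - 5306) · (8236 - 4766) = ½ · 1388 · 3470 = 2408180.

2408180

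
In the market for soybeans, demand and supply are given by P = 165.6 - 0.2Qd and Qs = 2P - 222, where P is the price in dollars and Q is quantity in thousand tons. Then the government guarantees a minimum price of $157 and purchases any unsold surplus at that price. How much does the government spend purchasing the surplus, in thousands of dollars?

7693

Rearranging demand gives Qd = 828 - 5P. Setting quantity demanded equal to quantity supplied, 828 - 5P = 2P - 222, gives P* = 150 and Q* = 78.
The floor of 157 is above the equilibrium price 150, so it binds.
At P = 157: Qd = 828 - 5·157 = 43 and Qs = 2·157 - 222 = 92.
Surplus = Qs - Qd = 49.
Government expenditure = surplus × support price = 49 × 157 = 7693.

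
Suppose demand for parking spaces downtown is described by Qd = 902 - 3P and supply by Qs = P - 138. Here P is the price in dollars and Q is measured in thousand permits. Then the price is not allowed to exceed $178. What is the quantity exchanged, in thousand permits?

40

Without the control the market clears where 902 - 3P = P - 138, i.e. P* = 260 and Q* = 122.
The ceiling of 178 is below the equilibrium price 260, so it binds.
At P = 178: Qd = 902 - 3·178 = 368 and Qs = 178 - 138 = 40.
The quantity actually transacted is the short side, supply: 40.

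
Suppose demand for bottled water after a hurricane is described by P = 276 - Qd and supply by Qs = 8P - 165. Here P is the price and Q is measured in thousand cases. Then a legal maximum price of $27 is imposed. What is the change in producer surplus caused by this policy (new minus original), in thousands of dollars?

-3058

Rearranging demand gives Qd = 276 - P. Equilibrium: 276 - P = 8P - 165, so 441 = 9P and P* = 49, Q* = 227.
Since 27 < 49, the ceiling is binding.
At P = 27: Qd = 276 - 27 = 249 and Qs = 8·27 - 165 = 51.
Producer surplus without the control is ½ · (49 - 20.625) · 227 = 3220.5625.
With the ceiling, producers sell 51 units at 27, so PS = ½ · (27 - 20.625) · 51 = 162.5625.
Change in producer surplus = 162.5625 - 3220.5625 = -3058.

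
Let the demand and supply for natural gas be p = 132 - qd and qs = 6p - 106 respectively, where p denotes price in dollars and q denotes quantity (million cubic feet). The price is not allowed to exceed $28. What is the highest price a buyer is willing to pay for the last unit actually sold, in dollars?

Rearranging demand gives qd = 132 - p. Setting quantity demanded equal to quantity supplied, 132 - p = 6p - 106, gives p* = 34 and q* = 98.
Since 28 < 34, the ceiling is binding.
At p = 28: qd = 132 - 28 = 104 and qs = 6·28 - 106 = 62.
Only 62 units reach the market. On the demand curve, the marginal buyer's willingness to pay at q = 62 is (132 - 62) = 70.

70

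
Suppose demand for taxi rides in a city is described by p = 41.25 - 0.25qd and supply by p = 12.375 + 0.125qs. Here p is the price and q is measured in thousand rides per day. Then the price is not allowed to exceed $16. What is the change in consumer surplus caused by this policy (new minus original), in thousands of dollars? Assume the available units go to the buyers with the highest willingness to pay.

Rearranging demand gives qd = 165 - 4p; rearranging supply gives qs = 8p - 99. In a free market, 165 - 4p = 8p - 99 gives the equilibrium p* = 22, q* = 77.
Because the ceiling (16) lies below the market-clearing price, it is binding.
At p = 16: qd = 165 - 4·16 = 101 and qs = 8·16 - 99 = 29.
Consumer surplus without the control is ½ · (41.25 - 22) · 77 = 741.125.
With the ceiling, 29 units are sold at 16 (assume they go to the highest-value buyers). The demand price at q = 29 is 34, so CS = ½ · [(41.25 - 16) + (34 - 16)] · 29 = 627.125.
Change in consumer surplus = 627.125 - 741.125 = -114.

-114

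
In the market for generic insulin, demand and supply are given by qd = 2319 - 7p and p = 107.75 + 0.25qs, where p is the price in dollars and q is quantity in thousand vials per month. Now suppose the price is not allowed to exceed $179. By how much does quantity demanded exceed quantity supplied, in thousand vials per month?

781

Rearranging supply gives qs = 4p - 431. Without the control the market clears where 2319 - 7p = 4p - 431, i.e. p* = 250 and q* = 569.
Because the ceiling (179) lies below the market-clearing price, it is binding.
At p = 179: qd = 2319 - 7·179 = 1066 and qs = 4·179 - 431 = 285.
Shortage = qd - qs = 1066 - 285 = 781.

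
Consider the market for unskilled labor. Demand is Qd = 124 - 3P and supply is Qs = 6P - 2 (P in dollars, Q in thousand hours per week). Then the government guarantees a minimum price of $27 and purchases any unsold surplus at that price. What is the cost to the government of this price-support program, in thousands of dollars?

3159

Equilibrium: 124 - 3P = 6P - 2, so 126 = 9P and P* = 14, Q* = 82.
The floor of 27 is above the equilibrium price 14, so it binds.
At P = 27: Qd = 124 - 3·27 = 43 and Qs = 6·27 - 2 = 160.
Surplus = Qs - Qd = 117.
Government expenditure = surplus × support price = 117 × 27 = 3159.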